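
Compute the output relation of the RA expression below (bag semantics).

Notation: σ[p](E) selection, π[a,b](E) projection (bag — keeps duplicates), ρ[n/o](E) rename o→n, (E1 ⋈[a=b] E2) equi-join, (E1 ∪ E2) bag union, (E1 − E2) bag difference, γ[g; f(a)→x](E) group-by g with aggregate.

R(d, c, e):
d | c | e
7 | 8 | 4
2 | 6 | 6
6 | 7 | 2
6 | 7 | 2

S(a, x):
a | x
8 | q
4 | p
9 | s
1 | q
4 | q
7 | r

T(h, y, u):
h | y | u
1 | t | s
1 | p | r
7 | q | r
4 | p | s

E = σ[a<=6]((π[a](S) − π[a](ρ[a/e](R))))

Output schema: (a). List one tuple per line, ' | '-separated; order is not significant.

Stepwise |·|:
  S → 6
  π[a](S) → 6
  R → 4
  ρ[a/e](R) → 4
  π[a](ρ[a/e](R)) → 4
  (π[a](S) − π[a](ρ[a/e](R))) → 5
  σ[a<=6]((π[a](S) − π[a](ρ[a/e](R)))) → 2

== RESULT ==
a
1
4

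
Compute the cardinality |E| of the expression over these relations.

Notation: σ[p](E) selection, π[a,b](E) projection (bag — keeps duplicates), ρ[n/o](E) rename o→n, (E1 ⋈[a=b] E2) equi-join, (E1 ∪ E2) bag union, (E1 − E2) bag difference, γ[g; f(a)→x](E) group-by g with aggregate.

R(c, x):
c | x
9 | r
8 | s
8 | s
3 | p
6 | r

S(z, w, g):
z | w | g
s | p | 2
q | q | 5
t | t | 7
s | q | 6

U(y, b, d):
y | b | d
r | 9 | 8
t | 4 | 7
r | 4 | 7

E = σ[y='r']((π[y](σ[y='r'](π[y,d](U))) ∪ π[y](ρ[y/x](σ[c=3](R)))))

Per-node cardinality:
  U → 3
  π[y,d](U) → 3
  σ[y='r'](π[y,d](U)) → 2
  π[y](σ[y='r'](π[y,d](U))) → 2
  R → 5
  σ[c=3](R) → 1
  ρ[y/x](σ[c=3](R)) → 1
  π[y](ρ[y/x](σ[c=3](R))) → 1
  (π[y](σ[y='r'](π[y,d](U))) ∪ π[y](ρ[y/x](σ[c=3](R)))) → 3
  σ[y='r']((π[y](σ[y='r'](π[y,d](U))) ∪ π[y](ρ[y/x](σ[c=3](R))))) → 2

|E| = 2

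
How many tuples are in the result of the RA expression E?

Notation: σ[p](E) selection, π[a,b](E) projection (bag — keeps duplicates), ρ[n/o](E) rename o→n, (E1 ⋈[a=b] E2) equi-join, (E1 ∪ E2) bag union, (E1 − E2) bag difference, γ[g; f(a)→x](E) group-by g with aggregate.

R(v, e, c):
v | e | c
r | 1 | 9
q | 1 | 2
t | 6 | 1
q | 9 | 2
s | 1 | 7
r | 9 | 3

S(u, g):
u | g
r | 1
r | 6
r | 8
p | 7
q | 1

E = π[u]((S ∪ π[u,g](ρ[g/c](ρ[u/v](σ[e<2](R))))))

Per-node cardinality:
  S → 5
  R → 6
  σ[e<2](R) → 3
  ρ[u/v](σ[e<2](R)) → 3
  ρ[g/c](ρ[u/v](σ[e<2](R))) → 3
  π[u,g](ρ[g/c](ρ[u/v](σ[e<2](R)))) → 3
  (S ∪ π[u,g](ρ[g/c](ρ[u/v](σ[e<2](R))))) → 8
  π[u]((S ∪ π[u,g](ρ[g/c](ρ[u/v](σ[e<2](R)))))) → 8

|E| = 8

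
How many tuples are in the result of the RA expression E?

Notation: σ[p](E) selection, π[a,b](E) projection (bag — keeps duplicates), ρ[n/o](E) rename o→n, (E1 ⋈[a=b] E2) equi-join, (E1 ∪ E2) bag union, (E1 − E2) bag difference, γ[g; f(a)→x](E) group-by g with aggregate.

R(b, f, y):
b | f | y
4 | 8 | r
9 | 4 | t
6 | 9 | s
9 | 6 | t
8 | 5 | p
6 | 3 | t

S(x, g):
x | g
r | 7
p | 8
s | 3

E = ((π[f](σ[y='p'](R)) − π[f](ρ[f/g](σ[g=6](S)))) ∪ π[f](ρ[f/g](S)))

Per-node cardinality:
  R → 6
  σ[y='p'](R) → 1
  π[f](σ[y='p'](R)) → 1
  S → 3
  σ[g=6](S) → 0
  ρ[f/g](σ[g=6](S)) → 0
  π[f](ρ[f/g](σ[g=6](S))) → 0
  (π[f](σ[y='p'](R)) − π[f](ρ[f/g](σ[g=6](S)))) → 1
  S → 3
  ρ[f/g](S) → 3
  π[f](ρ[f/g](S)) → 3
  ((π[f](σ[y='p'](R)) − π[f](ρ[f/g](σ[g=6](S)))) ∪ π[f](ρ[f/g](S))) → 4

|E| = 4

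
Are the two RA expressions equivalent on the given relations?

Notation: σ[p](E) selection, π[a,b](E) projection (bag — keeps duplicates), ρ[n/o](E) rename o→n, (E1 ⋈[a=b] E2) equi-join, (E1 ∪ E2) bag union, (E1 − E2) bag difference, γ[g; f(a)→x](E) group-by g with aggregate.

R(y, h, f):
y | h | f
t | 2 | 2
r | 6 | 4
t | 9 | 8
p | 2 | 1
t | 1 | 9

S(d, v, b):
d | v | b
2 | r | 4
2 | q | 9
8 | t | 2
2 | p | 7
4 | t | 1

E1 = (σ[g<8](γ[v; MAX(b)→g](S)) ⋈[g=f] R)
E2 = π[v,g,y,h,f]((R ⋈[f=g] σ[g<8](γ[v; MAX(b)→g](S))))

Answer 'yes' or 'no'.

E1 subexpression sizes:
  S → 5
  γ[v; MAX(b)→g](S) → 4
  σ[g<8](γ[v; MAX(b)→g](S)) → 3
  R → 5
  (σ[g<8](γ[v; MAX(b)→g](S)) ⋈[g=f] R) → 2
E2 subexpression sizes:
  R → 5
  S → 5
  γ[v; MAX(b)→g](S) → 4
  σ[g<8](γ[v; MAX(b)→g](S)) → 3
  (R ⋈[f=g] σ[g<8](γ[v; MAX(b)→g](S))) → 2
  π[v,g,y,h,f]((R ⋈[f=g] σ[g<8](γ[v; MAX(b)→g](S)))) → 2

E1 and E2 produce the same multiset:
v | g | y | h | f
r | 4 | r | 6 | 4
t | 2 | t | 2 | 2

yes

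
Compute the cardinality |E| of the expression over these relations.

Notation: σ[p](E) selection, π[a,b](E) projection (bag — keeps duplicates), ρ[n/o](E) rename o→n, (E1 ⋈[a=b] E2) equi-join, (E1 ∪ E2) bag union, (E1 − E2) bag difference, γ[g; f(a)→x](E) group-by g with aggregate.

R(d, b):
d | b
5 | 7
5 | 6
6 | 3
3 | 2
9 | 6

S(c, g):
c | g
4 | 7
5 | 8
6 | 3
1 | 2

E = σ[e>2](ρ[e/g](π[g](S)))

Per-node cardinality:
  S → 4
  π[g](S) → 4
  ρ[e/g](π[g](S)) → 4
  σ[e>2](ρ[e/g](π[g](S))) → 3

|E| = 3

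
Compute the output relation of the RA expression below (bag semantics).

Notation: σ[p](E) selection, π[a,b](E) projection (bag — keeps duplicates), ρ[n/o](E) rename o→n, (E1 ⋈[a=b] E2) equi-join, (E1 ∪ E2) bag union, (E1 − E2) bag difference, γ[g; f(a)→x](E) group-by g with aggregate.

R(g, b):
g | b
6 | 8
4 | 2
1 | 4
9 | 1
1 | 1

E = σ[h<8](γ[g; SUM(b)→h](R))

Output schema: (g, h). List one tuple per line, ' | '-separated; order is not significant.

Stepwise |·|:
  R → 5
  γ[g; SUM(b)→h](R) → 4
  σ[h<8](γ[g; SUM(b)→h](R)) → 3

== RESULT ==
g | h
1 | 5
4 | 2
9 | 1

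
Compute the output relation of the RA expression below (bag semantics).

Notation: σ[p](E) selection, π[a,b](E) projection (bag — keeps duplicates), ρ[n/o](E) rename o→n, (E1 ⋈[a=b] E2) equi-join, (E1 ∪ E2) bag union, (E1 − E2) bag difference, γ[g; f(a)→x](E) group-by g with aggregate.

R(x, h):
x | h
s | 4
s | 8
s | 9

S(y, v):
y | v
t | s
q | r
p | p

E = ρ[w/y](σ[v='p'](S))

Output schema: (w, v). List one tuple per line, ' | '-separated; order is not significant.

Row counts bottom-up:
  S → 3
  σ[v='p'](S) → 1
  ρ[w/y](σ[v='p'](S)) → 1

== RESULT ==
w | v
p | p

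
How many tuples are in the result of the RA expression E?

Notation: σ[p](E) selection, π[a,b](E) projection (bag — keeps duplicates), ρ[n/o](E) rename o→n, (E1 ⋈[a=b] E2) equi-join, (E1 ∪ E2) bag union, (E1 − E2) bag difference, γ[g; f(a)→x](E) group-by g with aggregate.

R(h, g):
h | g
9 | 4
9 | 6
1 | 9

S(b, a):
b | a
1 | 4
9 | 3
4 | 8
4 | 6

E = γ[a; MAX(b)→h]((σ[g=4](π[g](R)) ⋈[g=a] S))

Per-node cardinality:
  R → 3
  π[g](R) → 3
  σ[g=4](π[g](R)) → 1
  S → 4
  (σ[g=4](π[g](R)) ⋈[g=a] S) → 1
  γ[a; MAX(b)→h]((σ[g=4](π[g](R)) ⋈[g=a] S)) → 1

|E| = 1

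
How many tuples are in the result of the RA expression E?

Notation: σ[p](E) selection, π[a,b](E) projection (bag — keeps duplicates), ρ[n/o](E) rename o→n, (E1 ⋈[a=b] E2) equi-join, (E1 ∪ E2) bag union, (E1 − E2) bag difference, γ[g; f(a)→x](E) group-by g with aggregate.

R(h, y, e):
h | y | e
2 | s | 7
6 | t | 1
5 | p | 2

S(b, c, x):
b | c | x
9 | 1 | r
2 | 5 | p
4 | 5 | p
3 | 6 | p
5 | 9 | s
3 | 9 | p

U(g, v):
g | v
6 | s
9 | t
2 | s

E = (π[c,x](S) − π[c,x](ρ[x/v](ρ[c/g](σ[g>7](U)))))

Stepwise |·|:
  S → 6
  π[c,x](S) → 6
  U → 3
  σ[g>7](U) → 1
  ρ[c/g](σ[g>7](U)) → 1
  ρ[x/v](ρ[c/g](σ[g>7](U))) → 1
  π[c,x](ρ[x/v](ρ[c/g](σ[g>7](U)))) → 1
  (π[c,x](S) − π[c,x](ρ[x/v](ρ[c/g](σ[g>7](U))))) → 6

|E| = 6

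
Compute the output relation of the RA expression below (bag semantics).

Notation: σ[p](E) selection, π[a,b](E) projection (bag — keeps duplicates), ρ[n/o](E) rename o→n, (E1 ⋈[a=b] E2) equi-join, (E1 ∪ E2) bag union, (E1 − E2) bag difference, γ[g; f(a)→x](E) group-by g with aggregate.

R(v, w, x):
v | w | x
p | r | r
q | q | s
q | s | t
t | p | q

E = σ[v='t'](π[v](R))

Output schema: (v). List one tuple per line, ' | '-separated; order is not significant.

Stepwise |·|:
  R → 4
  π[v](R) → 4
  σ[v='t'](π[v](R)) → 1

== RESULT ==
v
t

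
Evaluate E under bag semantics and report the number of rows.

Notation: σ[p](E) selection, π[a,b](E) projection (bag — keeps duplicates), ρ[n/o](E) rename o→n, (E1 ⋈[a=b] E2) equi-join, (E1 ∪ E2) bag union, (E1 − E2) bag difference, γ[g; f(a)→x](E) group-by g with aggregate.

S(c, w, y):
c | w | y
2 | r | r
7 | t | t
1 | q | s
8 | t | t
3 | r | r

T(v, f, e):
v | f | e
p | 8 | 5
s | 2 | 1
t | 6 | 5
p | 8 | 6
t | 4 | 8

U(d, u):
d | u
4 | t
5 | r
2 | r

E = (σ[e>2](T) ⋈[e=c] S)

Per-node cardinality:
  T → 5
  σ[e>2](T) → 4
  S → 5
  (σ[e>2](T) ⋈[e=c] S) → 1

|E| = 1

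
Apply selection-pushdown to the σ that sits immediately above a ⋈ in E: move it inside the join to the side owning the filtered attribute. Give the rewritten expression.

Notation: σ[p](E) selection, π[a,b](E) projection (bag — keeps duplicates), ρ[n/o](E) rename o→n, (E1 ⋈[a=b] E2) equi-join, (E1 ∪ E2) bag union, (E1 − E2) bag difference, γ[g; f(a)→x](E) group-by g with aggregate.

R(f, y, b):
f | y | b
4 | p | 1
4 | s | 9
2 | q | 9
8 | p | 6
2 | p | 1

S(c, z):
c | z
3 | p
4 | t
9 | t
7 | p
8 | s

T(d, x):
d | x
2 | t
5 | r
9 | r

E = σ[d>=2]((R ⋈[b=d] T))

σ filters on d, owned by the right side.
E' = (R ⋈[b=d] σ[d>=2](T))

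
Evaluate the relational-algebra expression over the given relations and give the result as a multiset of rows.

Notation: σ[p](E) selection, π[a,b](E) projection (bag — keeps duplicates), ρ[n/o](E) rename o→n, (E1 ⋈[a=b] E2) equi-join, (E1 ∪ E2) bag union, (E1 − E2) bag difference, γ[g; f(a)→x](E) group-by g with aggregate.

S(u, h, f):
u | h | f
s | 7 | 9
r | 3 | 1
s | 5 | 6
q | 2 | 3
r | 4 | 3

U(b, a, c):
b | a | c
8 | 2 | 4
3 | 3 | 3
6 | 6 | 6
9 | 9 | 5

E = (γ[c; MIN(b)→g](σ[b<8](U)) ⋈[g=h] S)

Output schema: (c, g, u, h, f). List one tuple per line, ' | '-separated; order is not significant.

Per-node cardinality:
  U → 4
  σ[b<8](U) → 2
  γ[c; MIN(b)→g](σ[b<8](U)) → 2
  S → 5
  (γ[c; MIN(b)→g](σ[b<8](U)) ⋈[g=h] S) → 1

== RESULT ==
c | g | u | h | f
3 | 3 | r | 3 | 1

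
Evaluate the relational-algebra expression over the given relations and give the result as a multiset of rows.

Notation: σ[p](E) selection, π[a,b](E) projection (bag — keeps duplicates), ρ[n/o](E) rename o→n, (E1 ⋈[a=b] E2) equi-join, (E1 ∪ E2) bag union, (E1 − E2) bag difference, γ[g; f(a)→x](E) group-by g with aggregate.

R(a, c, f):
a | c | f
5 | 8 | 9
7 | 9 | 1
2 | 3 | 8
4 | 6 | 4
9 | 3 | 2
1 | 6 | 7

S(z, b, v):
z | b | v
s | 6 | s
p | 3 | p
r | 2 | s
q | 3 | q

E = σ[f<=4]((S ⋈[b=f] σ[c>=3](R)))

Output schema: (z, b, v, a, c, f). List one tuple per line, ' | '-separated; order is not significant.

Subexpression sizes:
  S → 4
  R → 6
  σ[c>=3](R) → 6
  (S ⋈[b=f] σ[c>=3](R)) → 1
  σ[f<=4]((S ⋈[b=f] σ[c>=3](R))) → 1

== RESULT ==
z | b | v | a | c | f
r | 2 | s | 9 | 3 | 2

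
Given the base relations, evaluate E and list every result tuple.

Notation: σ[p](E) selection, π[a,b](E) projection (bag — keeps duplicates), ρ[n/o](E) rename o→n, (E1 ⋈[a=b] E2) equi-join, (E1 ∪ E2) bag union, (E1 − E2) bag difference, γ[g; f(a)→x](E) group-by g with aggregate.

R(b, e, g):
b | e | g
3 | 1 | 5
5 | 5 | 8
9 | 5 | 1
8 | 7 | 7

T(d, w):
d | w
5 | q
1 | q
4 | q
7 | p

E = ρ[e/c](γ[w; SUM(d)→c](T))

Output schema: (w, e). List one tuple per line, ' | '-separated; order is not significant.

Per-node cardinality:
  T → 4
  γ[w; SUM(d)→c](T) → 2
  ρ[e/c](γ[w; SUM(d)→c](T)) → 2

== RESULT ==
w | e
p | 7
q | 10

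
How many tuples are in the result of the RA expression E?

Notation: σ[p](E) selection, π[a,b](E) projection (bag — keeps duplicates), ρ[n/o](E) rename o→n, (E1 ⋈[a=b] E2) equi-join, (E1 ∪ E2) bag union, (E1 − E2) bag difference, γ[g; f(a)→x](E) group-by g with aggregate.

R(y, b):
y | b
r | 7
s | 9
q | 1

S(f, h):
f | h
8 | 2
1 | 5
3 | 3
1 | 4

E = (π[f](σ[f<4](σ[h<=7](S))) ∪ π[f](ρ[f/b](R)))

Per-node cardinality:
  S → 4
  σ[h<=7](S) → 4
  σ[f<4](σ[h<=7](S)) → 3
  π[f](σ[f<4](σ[h<=7](S))) → 3
  R → 3
  ρ[f/b](R) → 3
  π[f](ρ[f/b](R)) → 3
  (π[f](σ[f<4](σ[h<=7](S))) ∪ π[f](ρ[f/b](R))) → 6

|E| = 6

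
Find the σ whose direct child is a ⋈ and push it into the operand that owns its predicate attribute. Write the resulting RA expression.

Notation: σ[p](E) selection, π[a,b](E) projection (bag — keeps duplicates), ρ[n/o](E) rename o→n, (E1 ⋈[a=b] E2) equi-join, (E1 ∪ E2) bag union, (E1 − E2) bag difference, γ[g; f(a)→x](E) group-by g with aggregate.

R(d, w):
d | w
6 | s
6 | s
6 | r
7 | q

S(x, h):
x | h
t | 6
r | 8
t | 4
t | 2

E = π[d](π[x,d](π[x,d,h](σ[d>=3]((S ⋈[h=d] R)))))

σ filters on d, owned by the right side.
E' = π[d](π[x,d](π[x,d,h]((S ⋈[h=d] σ[d>=3](R)))))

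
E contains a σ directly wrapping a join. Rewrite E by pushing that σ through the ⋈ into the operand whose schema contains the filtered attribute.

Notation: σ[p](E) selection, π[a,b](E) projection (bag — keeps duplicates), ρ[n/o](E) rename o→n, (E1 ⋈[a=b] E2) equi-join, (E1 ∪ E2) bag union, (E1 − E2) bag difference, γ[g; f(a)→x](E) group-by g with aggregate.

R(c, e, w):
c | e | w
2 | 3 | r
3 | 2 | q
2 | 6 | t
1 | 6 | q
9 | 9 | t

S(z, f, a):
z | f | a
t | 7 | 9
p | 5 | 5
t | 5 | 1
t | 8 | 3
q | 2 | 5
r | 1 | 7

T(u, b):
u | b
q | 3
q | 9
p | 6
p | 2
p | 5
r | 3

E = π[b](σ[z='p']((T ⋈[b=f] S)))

σ filters on z, owned by the right side.
E' = π[b]((T ⋈[b=f] σ[z='p'](S)))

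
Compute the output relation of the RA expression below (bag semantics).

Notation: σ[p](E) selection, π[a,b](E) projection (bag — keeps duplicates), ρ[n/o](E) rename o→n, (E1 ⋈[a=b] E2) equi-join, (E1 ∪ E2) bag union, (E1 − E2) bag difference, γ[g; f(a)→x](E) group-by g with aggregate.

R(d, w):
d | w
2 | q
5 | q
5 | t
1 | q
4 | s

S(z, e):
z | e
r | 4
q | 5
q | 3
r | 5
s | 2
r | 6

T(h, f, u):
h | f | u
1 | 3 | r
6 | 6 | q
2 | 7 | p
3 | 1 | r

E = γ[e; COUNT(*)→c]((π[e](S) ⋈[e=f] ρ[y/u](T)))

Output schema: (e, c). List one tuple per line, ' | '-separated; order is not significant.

Stepwise |·|:
  S → 6
  π[e](S) → 6
  T → 4
  ρ[y/u](T) → 4
  (π[e](S) ⋈[e=f] ρ[y/u](T)) → 2
  γ[e; COUNT(*)→c]((π[e](S) ⋈[e=f] ρ[y/u](T))) → 2

== RESULT ==
e | c
3 | 1
6 | 1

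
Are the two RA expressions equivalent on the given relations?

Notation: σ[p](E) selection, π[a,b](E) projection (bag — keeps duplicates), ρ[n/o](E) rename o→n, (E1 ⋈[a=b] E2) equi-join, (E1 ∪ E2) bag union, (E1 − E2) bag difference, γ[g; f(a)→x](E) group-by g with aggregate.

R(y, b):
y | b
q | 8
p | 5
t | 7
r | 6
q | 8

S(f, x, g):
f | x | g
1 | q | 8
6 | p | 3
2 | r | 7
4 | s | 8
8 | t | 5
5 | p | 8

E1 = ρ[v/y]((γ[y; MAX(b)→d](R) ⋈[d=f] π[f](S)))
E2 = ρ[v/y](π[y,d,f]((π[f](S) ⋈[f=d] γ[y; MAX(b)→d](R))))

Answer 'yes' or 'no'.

E1 stepwise |·|:
  R → 5
  γ[y; MAX(b)→d](R) → 4
  S → 6
  π[f](S) → 6
  (γ[y; MAX(b)→d](R) ⋈[d=f] π[f](S)) → 3
  ρ[v/y]((γ[y; MAX(b)→d](R) ⋈[d=f] π[f](S))) → 3
E2 stepwise |·|:
  S → 6
  π[f](S) → 6
  R → 5
  γ[y; MAX(b)→d](R) → 4
  (π[f](S) ⋈[f=d] γ[y; MAX(b)→d](R)) → 3
  π[y,d,f]((π[f](S) ⋈[f=d] γ[y; MAX(b)→d](R))) → 3
  ρ[v/y](π[y,d,f]((π[f](S) ⋈[f=d] γ[y; MAX(b)→d](R)))) → 3

E1 and E2 produce the same multiset:
v | d | f
p | 5 | 5
q | 8 | 8
r | 6 | 6

yes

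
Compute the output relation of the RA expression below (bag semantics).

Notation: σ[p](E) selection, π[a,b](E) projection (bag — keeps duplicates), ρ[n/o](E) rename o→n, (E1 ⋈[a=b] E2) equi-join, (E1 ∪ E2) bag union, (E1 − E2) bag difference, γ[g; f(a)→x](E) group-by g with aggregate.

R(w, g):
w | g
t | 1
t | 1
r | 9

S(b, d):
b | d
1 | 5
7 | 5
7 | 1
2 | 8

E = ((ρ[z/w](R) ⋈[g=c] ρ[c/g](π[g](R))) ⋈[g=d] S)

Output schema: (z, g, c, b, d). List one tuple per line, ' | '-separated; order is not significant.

Stepwise |·|:
  R → 3
  ρ[z/w](R) → 3
  R → 3
  π[g](R) → 3
  ρ[c/g](π[g](R)) → 3
  (ρ[z/w](R) ⋈[g=c] ρ[c/g](π[g](R))) → 5
  S → 4
  ((ρ[z/w](R) ⋈[g=c] ρ[c/g](π[g](R))) ⋈[g=d] S) → 4

== RESULT ==
z | g | c | b | d
t | 1 | 1 | 7 | 1
t | 1 | 1 | 7 | 1
t | 1 | 1 | 7 | 1
t | 1 | 1 | 7 | 1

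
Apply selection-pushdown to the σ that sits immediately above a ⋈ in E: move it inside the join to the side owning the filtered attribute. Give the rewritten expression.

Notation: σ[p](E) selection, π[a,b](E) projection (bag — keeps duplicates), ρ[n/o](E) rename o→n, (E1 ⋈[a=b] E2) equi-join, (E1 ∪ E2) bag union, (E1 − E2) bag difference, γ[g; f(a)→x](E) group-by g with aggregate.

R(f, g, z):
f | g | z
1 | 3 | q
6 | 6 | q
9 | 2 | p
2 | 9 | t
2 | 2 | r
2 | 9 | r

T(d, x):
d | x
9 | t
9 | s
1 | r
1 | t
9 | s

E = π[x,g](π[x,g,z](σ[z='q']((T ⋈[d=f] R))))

σ filters on z, owned by the right side.
E' = π[x,g](π[x,g,z]((T ⋈[d=f] σ[z='q'](R))))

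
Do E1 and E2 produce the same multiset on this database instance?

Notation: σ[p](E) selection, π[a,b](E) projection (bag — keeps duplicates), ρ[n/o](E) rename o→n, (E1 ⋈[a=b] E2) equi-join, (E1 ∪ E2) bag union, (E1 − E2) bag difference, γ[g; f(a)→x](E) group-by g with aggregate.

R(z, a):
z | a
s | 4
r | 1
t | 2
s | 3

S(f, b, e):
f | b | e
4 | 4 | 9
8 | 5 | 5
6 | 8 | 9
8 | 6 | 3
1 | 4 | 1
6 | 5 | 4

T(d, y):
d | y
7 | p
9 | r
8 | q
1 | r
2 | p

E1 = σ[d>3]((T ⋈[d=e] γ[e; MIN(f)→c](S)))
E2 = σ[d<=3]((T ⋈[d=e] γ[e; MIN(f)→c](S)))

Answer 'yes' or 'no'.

E1 per-node cardinality:
  T → 5
  S → 6
  γ[e; MIN(f)→c](S) → 5
  (T ⋈[d=e] γ[e; MIN(f)→c](S)) → 2
  σ[d>3]((T ⋈[d=e] γ[e; MIN(f)→c](S))) → 1
E2 per-node cardinality:
  T → 5
  S → 6
  γ[e; MIN(f)→c](S) → 5
  (T ⋈[d=e] γ[e; MIN(f)→c](S)) → 2
  σ[d<=3]((T ⋈[d=e] γ[e; MIN(f)→c](S))) → 1

E1 result:
d | y | e | c
9 | r | 9 | 4
E2 result:
d | y | e | c
1 | r | 1 | 1
Witness: (9, 'r', 9, 4) appears 1× in E1 but 0× in E2.

no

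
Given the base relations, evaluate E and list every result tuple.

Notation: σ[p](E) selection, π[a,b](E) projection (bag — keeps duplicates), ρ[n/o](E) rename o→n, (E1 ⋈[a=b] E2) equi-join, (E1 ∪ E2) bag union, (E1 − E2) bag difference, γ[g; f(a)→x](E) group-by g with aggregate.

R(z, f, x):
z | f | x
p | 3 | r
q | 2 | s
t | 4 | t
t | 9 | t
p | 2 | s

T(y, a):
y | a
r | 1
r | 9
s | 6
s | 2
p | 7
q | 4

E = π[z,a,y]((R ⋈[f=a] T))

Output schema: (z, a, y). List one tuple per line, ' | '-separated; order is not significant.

Row counts bottom-up:
  R → 5
  T → 6
  (R ⋈[f=a] T) → 4
  π[z,a,y]((R ⋈[f=a] T)) → 4

== RESULT ==
z | a | y
p | 2 | s
q | 2 | s
t | 4 | q
t | 9 | r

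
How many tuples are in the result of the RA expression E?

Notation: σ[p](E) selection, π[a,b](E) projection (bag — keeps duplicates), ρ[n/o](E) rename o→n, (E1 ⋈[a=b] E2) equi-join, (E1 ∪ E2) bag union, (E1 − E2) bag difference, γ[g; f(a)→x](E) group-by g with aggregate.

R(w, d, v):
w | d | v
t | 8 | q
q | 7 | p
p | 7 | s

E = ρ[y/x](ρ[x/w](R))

Per-node cardinality:
  R → 3
  ρ[x/w](R) → 3
  ρ[y/x](ρ[x/w](R)) → 3

|E| = 3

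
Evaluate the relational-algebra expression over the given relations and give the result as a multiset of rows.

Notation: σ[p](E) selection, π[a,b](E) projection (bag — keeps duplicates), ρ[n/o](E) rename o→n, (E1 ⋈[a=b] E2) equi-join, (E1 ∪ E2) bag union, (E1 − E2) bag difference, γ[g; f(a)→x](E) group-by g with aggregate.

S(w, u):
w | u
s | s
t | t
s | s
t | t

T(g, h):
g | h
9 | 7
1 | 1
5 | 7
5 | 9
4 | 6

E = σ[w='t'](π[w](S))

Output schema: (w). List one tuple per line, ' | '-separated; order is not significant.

Per-node cardinality:
  S → 4
  π[w](S) → 4
  σ[w='t'](π[w](S)) → 2

== RESULT ==
w
t
t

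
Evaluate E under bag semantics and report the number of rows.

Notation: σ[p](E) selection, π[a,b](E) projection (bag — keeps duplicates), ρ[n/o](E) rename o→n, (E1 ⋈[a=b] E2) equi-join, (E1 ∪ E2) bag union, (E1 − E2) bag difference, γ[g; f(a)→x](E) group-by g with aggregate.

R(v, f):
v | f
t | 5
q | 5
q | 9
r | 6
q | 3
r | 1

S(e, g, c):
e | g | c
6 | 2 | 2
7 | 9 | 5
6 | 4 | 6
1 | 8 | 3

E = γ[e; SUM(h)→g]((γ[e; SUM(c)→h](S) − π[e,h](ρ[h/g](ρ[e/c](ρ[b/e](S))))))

Subexpression sizes:
  S → 4
  γ[e; SUM(c)→h](S) → 3
  S → 4
  ρ[b/e](S) → 4
  ρ[e/c](ρ[b/e](S)) → 4
  ρ[h/g](ρ[e/c](ρ[b/e](S))) → 4
  π[e,h](ρ[h/g](ρ[e/c](ρ[b/e](S)))) → 4
  (γ[e; SUM(c)→h](S) − π[e,h](ρ[h/g](ρ[e/c](ρ[b/e](S))))) → 3
  γ[e; SUM(h)→g]((γ[e; SUM(c)→h](S) − π[e,h](ρ[h/g](ρ[e/c](ρ[b/e](S)))))) → 3

|E| = 3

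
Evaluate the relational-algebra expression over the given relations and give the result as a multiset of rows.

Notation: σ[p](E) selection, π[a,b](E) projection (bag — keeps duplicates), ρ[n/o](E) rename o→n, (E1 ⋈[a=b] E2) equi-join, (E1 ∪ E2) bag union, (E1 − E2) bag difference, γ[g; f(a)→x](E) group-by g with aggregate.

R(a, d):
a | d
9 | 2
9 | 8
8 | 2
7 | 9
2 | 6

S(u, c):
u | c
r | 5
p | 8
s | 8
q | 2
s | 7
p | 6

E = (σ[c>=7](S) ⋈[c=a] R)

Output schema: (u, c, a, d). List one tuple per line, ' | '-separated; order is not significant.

Subexpression sizes:
  S → 6
  σ[c>=7](S) → 3
  R → 5
  (σ[c>=7](S) ⋈[c=a] R) → 3

== RESULT ==
u | c | a | d
p | 8 | 8 | 2
s | 7 | 7 | 9
s | 8 | 8 | 2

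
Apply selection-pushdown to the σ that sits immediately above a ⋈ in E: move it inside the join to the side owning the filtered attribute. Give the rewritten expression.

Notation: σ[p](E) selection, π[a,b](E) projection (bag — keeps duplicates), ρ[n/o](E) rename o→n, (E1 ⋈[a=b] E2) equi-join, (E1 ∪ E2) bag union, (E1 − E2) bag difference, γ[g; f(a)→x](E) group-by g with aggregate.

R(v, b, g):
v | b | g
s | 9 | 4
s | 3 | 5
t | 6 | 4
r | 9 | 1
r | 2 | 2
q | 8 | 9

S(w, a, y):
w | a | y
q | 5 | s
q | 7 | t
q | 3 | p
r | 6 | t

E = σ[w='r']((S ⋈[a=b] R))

σ filters on w, owned by the left side.
E' = (σ[w='r'](S) ⋈[a=b] R)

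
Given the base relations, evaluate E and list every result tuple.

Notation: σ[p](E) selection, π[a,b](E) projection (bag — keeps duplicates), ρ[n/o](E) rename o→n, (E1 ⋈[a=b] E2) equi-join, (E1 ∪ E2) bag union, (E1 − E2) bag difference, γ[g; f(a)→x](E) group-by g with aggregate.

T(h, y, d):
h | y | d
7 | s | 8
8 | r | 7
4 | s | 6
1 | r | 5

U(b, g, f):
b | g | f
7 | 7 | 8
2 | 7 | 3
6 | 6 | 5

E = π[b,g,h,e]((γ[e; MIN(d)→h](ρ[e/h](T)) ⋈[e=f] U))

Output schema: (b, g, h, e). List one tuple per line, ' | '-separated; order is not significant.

Row counts bottom-up:
  T → 4
  ρ[e/h](T) → 4
  γ[e; MIN(d)→h](ρ[e/h](T)) → 4
  U → 3
  (γ[e; MIN(d)→h](ρ[e/h](T)) ⋈[e=f] U) → 1
  π[b,g,h,e]((γ[e; MIN(d)→h](ρ[e/h](T)) ⋈[e=f] U)) → 1

== RESULT ==
b | g | h | e
7 | 7 | 7 | 8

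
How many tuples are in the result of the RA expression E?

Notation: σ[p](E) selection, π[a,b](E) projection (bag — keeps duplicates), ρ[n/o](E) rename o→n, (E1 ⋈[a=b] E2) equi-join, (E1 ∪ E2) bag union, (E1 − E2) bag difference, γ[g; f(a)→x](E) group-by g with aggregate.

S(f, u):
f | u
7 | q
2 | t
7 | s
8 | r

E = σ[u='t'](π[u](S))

Row counts bottom-up:
  S → 4
  π[u](S) → 4
  σ[u='t'](π[u](S)) → 1

|E| = 1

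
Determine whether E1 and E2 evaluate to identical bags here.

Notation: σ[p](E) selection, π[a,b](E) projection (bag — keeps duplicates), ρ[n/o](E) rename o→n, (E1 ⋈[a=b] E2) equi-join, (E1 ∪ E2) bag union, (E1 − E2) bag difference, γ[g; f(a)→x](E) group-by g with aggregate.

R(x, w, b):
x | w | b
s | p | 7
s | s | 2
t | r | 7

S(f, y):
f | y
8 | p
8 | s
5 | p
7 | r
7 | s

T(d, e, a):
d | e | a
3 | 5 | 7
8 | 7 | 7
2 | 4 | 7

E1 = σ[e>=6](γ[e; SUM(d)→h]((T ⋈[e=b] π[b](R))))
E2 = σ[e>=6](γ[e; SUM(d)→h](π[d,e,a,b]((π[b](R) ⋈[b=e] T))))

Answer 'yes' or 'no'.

E1 stepwise |·|:
  T → 3
  R → 3
  π[b](R) → 3
  (T ⋈[e=b] π[b](R)) → 2
  γ[e; SUM(d)→h]((T ⋈[e=b] π[b](R))) → 1
  σ[e>=6](γ[e; SUM(d)→h]((T ⋈[e=b] π[b](R)))) → 1
E2 stepwise |·|:
  R → 3
  π[b](R) → 3
  T → 3
  (π[b](R) ⋈[b=e] T) → 2
  π[d,e,a,b]((π[b](R) ⋈[b=e] T)) → 2
  γ[e; SUM(d)→h](π[d,e,a,b]((π[b](R) ⋈[b=e] T))) → 1
  σ[e>=6](γ[e; SUM(d)→h](π[d,e,a,b]((π[b](R) ⋈[b=e] T)))) → 1

E1 and E2 produce the same multiset:
e | h
7 | 16

yes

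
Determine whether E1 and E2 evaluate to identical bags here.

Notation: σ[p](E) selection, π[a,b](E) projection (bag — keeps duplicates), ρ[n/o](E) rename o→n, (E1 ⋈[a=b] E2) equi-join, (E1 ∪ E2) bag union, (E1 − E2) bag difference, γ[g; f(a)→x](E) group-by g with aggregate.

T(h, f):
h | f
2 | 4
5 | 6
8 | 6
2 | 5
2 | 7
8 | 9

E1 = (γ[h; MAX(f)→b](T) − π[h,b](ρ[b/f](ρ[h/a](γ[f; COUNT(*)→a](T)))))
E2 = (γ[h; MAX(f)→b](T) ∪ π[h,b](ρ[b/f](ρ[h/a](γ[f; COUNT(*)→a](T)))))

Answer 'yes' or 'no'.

E1 per-node cardinality:
  T → 6
  γ[h; MAX(f)→b](T) → 3
  T → 6
  γ[f; COUNT(*)→a](T) → 5
  ρ[h/a](γ[f; COUNT(*)→a](T)) → 5
  ρ[b/f](ρ[h/a](γ[f; COUNT(*)→a](T))) → 5
  π[h,b](ρ[b/f](ρ[h/a](γ[f; COUNT(*)→a](T)))) → 5
  (γ[h; MAX(f)→b](T) − π[h,b](ρ[b/f](ρ[h/a](γ[f; COUNT(*)→a](T))))) → 3
E2 per-node cardinality:
  T → 6
  γ[h; MAX(f)→b](T) → 3
  T → 6
  γ[f; COUNT(*)→a](T) → 5
  ρ[h/a](γ[f; COUNT(*)→a](T)) → 5
  ρ[b/f](ρ[h/a](γ[f; COUNT(*)→a](T))) → 5
  π[h,b](ρ[b/f](ρ[h/a](γ[f; COUNT(*)→a](T)))) → 5
  (γ[h; MAX(f)→b](T) ∪ π[h,b](ρ[b/f](ρ[h/a](γ[f; COUNT(*)→a](T))))) → 8

E1 result:
h | b
2 | 7
5 | 6
8 | 9
E2 result:
h | b
1 | 4
1 | 5
1 | 7
1 | 9
2 | 6
2 | 7
5 | 6
8 | 9
Witness: (1, 5) appears 0× in E1 but 1× in E2.

no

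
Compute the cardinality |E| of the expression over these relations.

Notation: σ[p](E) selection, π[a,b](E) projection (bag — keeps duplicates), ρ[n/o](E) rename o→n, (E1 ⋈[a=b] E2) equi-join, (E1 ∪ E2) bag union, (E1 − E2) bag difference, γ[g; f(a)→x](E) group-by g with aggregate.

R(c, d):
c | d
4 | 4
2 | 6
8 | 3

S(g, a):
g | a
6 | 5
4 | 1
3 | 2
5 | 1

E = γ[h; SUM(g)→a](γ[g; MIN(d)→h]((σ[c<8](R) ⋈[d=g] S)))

Row counts bottom-up:
  R → 3
  σ[c<8](R) → 2
  S → 4
  (σ[c<8](R) ⋈[d=g] S) → 2
  γ[g; MIN(d)→h]((σ[c<8](R) ⋈[d=g] S)) → 2
  γ[h; SUM(g)→a](γ[g; MIN(d)→h]((σ[c<8](R) ⋈[d=g] S))) → 2

|E| = 2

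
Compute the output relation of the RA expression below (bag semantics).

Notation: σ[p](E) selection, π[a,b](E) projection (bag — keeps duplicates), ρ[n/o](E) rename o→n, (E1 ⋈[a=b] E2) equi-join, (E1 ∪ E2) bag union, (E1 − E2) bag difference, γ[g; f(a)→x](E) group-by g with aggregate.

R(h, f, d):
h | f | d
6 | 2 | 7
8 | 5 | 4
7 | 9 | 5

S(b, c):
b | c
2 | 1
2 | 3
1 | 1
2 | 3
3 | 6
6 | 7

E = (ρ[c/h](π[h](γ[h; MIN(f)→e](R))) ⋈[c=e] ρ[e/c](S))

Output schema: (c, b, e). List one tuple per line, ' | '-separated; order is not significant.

Row counts bottom-up:
  R → 3
  γ[h; MIN(f)→e](R) → 3
  π[h](γ[h; MIN(f)→e](R)) → 3
  ρ[c/h](π[h](γ[h; MIN(f)→e](R))) → 3
  S → 6
  ρ[e/c](S) → 6
  (ρ[c/h](π[h](γ[h; MIN(f)→e](R))) ⋈[c=e] ρ[e/c](S)) → 2

== RESULT ==
c | b | e
6 | 3 | 6
7 | 6 | 7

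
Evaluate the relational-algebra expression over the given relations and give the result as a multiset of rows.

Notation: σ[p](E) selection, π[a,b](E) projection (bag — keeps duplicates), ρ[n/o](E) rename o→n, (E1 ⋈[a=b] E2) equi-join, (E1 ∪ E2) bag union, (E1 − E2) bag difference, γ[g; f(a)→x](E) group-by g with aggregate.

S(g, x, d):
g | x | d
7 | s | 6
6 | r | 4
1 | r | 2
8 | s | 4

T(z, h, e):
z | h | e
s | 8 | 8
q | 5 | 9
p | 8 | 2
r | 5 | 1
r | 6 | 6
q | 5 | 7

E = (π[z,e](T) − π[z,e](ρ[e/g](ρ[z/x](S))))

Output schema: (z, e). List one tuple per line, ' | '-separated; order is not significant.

Per-node cardinality:
  T → 6
  π[z,e](T) → 6
  S → 4
  ρ[z/x](S) → 4
  ρ[e/g](ρ[z/x](S)) → 4
  π[z,e](ρ[e/g](ρ[z/x](S))) → 4
  (π[z,e](T) − π[z,e](ρ[e/g](ρ[z/x](S)))) → 3

== RESULT ==
z | e
p | 2
q | 7
q | 9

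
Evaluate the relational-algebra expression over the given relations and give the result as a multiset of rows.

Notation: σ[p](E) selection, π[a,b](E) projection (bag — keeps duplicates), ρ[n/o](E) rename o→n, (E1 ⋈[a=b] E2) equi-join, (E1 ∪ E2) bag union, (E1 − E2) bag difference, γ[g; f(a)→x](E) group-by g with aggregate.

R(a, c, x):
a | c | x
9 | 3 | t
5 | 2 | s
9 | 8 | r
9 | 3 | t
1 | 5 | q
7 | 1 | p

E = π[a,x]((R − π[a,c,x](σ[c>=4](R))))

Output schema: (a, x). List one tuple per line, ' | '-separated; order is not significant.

Stepwise |·|:
  R → 6
  R → 6
  σ[c>=4](R) → 2
  π[a,c,x](σ[c>=4](R)) → 2
  (R − π[a,c,x](σ[c>=4](R))) → 4
  π[a,x]((R − π[a,c,x](σ[c>=4](R)))) → 4

== RESULT ==
a | x
5 | s
7 | p
9 | t
9 | t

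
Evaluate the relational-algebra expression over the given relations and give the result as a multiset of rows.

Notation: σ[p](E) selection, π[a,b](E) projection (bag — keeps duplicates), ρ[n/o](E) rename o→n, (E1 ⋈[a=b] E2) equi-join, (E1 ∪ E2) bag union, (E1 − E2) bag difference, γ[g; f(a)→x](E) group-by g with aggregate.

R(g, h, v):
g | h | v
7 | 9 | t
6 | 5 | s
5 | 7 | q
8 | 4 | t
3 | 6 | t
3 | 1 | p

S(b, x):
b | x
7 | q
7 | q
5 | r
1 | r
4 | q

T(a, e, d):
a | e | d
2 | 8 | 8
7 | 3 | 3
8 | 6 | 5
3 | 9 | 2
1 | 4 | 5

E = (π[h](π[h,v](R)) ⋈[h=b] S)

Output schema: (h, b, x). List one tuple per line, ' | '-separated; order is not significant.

Row counts bottom-up:
  R → 6
  π[h,v](R) → 6
  π[h](π[h,v](R)) → 6
  S → 5
  (π[h](π[h,v](R)) ⋈[h=b] S) → 5

== RESULT ==
h | b | x
1 | 1 | r
4 | 4 | q
5 | 5 | r
7 | 7 | q
7 | 7 | q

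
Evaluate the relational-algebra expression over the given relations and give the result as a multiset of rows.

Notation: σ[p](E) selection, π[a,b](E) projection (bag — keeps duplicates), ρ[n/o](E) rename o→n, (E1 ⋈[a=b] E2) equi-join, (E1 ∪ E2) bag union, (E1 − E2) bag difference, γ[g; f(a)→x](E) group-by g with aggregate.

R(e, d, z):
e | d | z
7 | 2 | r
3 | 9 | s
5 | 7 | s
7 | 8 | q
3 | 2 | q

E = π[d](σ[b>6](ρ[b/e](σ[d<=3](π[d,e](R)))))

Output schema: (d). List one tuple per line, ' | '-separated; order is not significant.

Subexpression sizes:
  R → 5
  π[d,e](R) → 5
  σ[d<=3](π[d,e](R)) → 2
  ρ[b/e](σ[d<=3](π[d,e](R))) → 2
  σ[b>6](ρ[b/e](σ[d<=3](π[d,e](R)))) → 1
  π[d](σ[b>6](ρ[b/e](σ[d<=3](π[d,e](R))))) → 1

== RESULT ==
d
2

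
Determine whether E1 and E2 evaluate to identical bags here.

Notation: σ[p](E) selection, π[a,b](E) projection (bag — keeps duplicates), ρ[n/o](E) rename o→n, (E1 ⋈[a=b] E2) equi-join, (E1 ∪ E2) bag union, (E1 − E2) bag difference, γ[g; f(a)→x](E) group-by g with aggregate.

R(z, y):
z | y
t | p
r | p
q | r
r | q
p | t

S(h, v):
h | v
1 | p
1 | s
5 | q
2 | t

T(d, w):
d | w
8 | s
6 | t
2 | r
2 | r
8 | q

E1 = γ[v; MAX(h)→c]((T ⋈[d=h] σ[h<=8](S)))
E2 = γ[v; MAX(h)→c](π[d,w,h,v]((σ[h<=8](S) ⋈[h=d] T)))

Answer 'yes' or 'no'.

E1 stepwise |·|:
  T → 5
  S → 4
  σ[h<=8](S) → 4
  (T ⋈[d=h] σ[h<=8](S)) → 2
  γ[v; MAX(h)→c]((T ⋈[d=h] σ[h<=8](S))) → 1
E2 stepwise |·|:
  S → 4
  σ[h<=8](S) → 4
  T → 5
  (σ[h<=8](S) ⋈[h=d] T) → 2
  π[d,w,h,v]((σ[h<=8](S) ⋈[h=d] T)) → 2
  γ[v; MAX(h)→c](π[d,w,h,v]((σ[h<=8](S) ⋈[h=d] T))) → 1

E1 and E2 produce the same multiset:
v | c
t | 2

yes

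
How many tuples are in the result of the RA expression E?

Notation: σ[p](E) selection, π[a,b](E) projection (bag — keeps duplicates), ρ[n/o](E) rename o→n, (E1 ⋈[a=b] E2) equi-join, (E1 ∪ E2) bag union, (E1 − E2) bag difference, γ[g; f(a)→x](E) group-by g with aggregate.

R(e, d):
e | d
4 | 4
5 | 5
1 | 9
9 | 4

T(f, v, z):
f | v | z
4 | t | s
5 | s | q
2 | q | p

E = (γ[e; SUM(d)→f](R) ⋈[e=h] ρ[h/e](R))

Row counts bottom-up:
  R → 4
  γ[e; SUM(d)→f](R) → 4
  R → 4
  ρ[h/e](R) → 4
  (γ[e; SUM(d)→f](R) ⋈[e=h] ρ[h/e](R)) → 4

|E| = 4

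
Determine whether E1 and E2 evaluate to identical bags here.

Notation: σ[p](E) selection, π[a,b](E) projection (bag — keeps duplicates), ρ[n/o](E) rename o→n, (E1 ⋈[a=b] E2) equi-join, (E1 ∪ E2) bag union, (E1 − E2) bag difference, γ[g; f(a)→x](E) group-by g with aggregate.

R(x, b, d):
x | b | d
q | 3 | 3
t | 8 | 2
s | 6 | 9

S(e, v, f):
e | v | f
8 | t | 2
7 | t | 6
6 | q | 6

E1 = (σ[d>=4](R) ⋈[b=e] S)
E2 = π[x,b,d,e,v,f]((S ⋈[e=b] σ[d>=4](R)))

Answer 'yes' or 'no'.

E1 stepwise |·|:
  R → 3
  σ[d>=4](R) → 1
  S → 3
  (σ[d>=4](R) ⋈[b=e] S) → 1
E2 stepwise |·|:
  S → 3
  R → 3
  σ[d>=4](R) → 1
  (S ⋈[e=b] σ[d>=4](R)) → 1
  π[x,b,d,e,v,f]((S ⋈[e=b] σ[d>=4](R))) → 1

E1 and E2 produce the same multiset:
x | b | d | e | v | f
s | 6 | 9 | 6 | q | 6

yes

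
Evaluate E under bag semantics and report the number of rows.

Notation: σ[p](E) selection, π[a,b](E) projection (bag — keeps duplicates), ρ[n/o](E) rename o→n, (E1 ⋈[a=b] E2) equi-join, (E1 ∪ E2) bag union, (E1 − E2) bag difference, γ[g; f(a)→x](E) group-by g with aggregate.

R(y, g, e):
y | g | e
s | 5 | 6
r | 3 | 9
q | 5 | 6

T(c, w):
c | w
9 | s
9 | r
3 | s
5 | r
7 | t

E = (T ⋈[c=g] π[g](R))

Stepwise |·|:
  T → 5
  R → 3
  π[g](R) → 3
  (T ⋈[c=g] π[g](R)) → 3

|E| = 3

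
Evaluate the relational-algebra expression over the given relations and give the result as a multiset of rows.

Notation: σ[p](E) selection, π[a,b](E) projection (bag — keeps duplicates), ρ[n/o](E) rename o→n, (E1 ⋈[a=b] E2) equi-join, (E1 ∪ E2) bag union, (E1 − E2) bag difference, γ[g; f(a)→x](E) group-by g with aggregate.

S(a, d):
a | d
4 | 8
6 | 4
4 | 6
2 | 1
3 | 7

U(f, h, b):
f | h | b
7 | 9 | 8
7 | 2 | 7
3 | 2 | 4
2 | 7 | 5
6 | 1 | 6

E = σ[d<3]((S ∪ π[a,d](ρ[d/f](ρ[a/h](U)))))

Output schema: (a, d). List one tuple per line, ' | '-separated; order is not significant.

Stepwise |·|:
  S → 5
  U → 5
  ρ[a/h](U) → 5
  ρ[d/f](ρ[a/h](U)) → 5
  π[a,d](ρ[d/f](ρ[a/h](U))) → 5
  (S ∪ π[a,d](ρ[d/f](ρ[a/h](U)))) → 10
  σ[d<3]((S ∪ π[a,d](ρ[d/f](ρ[a/h](U))))) → 2

== RESULT ==
a | d
2 | 1
7 | 2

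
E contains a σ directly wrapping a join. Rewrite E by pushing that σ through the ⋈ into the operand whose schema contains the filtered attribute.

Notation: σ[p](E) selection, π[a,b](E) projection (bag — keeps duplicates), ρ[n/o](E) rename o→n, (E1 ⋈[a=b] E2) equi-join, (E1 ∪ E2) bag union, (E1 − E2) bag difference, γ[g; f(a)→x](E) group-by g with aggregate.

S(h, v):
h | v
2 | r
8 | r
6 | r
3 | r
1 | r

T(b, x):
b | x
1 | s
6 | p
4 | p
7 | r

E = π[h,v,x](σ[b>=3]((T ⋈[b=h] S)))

σ filters on b, owned by the left side.
E' = π[h,v,x]((σ[b>=3](T) ⋈[b=h] S))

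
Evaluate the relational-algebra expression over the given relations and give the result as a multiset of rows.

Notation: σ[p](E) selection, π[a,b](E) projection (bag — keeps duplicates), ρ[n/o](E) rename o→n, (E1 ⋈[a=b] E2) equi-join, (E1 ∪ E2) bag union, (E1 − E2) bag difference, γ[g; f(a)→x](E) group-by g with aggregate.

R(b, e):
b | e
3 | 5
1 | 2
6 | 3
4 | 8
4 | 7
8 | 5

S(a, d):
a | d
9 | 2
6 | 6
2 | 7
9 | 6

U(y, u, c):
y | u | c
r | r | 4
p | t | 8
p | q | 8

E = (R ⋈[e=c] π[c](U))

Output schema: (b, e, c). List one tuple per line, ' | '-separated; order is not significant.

Row counts bottom-up:
  R → 6
  U → 3
  π[c](U) → 3
  (R ⋈[e=c] π[c](U)) → 2

== RESULT ==
b | e | c
4 | 8 | 8
4 | 8 | 8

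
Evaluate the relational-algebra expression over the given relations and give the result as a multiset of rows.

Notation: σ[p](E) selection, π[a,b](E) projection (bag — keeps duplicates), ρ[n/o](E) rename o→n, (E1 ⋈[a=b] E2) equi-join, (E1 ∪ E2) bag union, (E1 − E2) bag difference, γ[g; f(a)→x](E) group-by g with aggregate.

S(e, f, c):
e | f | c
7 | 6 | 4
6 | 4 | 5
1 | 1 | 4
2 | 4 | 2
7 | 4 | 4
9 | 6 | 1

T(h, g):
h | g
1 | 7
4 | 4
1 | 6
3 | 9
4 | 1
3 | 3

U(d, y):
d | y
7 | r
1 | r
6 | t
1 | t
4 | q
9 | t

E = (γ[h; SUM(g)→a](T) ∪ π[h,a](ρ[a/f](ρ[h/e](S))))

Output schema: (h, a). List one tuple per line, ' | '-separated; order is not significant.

Subexpression sizes:
  T → 6
  γ[h; SUM(g)→a](T) → 3
  S → 6
  ρ[h/e](S) → 6
  ρ[a/f](ρ[h/e](S)) → 6
  π[h,a](ρ[a/f](ρ[h/e](S))) → 6
  (γ[h; SUM(g)→a](T) ∪ π[h,a](ρ[a/f](ρ[h/e](S)))) → 9

== RESULT ==
h | a
1 | 1
1 | 13
2 | 4
3 | 12
4 | 5
6 | 4
7 | 4
7 | 6
9 | 6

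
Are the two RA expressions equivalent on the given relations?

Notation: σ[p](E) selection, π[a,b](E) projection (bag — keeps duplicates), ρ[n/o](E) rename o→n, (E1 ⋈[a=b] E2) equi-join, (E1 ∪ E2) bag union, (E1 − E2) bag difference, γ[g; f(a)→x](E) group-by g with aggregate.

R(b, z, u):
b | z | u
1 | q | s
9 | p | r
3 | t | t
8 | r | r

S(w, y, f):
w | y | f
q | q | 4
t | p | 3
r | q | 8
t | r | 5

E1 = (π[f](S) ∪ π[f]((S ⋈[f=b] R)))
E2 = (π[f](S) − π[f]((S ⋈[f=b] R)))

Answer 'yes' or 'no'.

E1 stepwise |·|:
  S → 4
  π[f](S) → 4
  S → 4
  R → 4
  (S ⋈[f=b] R) → 2
  π[f]((S ⋈[f=b] R)) → 2
  (π[f](S) ∪ π[f]((S ⋈[f=b] R))) → 6
E2 stepwise |·|:
  S → 4
  π[f](S) → 4
  S → 4
  R → 4
  (S ⋈[f=b] R) → 2
  π[f]((S ⋈[f=b] R)) → 2
  (π[f](S) − π[f]((S ⋈[f=b] R))) → 2

E1 result:
f
3
3
4
5
8
8
E2 result:
f
4
5
Witness: (8,) appears 2× in E1 but 0× in E2.

no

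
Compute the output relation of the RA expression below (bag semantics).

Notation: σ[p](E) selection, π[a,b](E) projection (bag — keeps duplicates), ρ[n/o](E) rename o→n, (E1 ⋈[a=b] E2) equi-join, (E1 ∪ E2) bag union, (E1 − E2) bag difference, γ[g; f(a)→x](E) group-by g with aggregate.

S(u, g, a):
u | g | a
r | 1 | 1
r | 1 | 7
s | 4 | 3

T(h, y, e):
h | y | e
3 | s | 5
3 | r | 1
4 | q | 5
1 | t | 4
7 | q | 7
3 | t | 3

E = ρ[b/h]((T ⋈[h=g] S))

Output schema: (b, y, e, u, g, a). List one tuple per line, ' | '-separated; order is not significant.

Per-node cardinality:
  T → 6
  S → 3
  (T ⋈[h=g] S) → 3
  ρ[b/h]((T ⋈[h=g] S)) → 3

== RESULT ==
b | y | e | u | g | a
1 | t | 4 | r | 1 | 1
1 | t | 4 | r | 1 | 7
4 | q | 5 | s | 4 | 3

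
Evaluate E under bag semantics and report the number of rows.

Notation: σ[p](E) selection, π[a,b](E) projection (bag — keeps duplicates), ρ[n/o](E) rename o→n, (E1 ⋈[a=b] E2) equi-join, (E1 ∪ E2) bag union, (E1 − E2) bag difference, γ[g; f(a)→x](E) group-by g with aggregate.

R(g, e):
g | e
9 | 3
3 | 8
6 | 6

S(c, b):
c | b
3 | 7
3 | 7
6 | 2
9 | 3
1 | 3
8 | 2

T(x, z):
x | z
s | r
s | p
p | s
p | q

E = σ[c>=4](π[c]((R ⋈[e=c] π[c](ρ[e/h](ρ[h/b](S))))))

Row counts bottom-up:
  R → 3
  S → 6
  ρ[h/b](S) → 6
  ρ[e/h](ρ[h/b](S)) → 6
  π[c](ρ[e/h](ρ[h/b](S))) → 6
  (R ⋈[e=c] π[c](ρ[e/h](ρ[h/b](S)))) → 4
  π[c]((R ⋈[e=c] π[c](ρ[e/h](ρ[h/b](S))))) → 4
  σ[c>=4](π[c]((R ⋈[e=c] π[c](ρ[e/h](ρ[h/b](S)))))) → 2

|E| = 2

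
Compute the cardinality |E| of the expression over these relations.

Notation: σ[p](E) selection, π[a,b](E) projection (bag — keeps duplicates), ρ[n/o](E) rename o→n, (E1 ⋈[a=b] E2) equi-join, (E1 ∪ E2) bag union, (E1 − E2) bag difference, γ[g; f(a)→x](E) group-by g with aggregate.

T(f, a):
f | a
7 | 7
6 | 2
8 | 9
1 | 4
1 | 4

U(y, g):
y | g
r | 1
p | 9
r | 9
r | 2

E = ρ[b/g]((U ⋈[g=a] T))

Per-node cardinality:
  U → 4
  T → 5
  (U ⋈[g=a] T) → 3
  ρ[b/g]((U ⋈[g=a] T)) → 3

|E| = 3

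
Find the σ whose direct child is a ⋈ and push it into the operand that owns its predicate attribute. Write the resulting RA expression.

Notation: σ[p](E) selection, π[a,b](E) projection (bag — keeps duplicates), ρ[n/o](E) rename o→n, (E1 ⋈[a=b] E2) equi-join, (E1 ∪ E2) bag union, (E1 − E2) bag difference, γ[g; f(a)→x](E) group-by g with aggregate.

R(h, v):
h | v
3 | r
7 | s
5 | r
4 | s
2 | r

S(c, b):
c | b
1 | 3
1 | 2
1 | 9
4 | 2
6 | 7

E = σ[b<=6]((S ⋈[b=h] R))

σ filters on b, owned by the left side.
E' = (σ[b<=6](S) ⋈[b=h] R)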